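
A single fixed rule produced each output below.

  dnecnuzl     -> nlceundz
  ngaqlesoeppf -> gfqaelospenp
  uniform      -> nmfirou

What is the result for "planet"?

The pattern: swap the first and last characters, then swap each adjacent pair of characters (1↔2, 3↔4, ...).
"planet" → "tlanep" → "ltnape".

ltnape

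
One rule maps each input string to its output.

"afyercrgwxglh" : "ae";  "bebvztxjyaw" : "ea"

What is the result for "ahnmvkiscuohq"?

aiuo

Each output is the input with this applied: keep only the vowels.
On "ahnmvkiscuohq" that produces "aiuo".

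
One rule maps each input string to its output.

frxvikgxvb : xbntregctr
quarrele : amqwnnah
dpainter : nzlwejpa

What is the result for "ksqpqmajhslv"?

rgomlmiwfdoh

The pattern: move the last character to the front, then shift every letter 4 places backward in the alphabet (wrapping around).
"ksqpqmajhslv" → "vksqpqmajhsl" → "rgomlmiwfdoh".
(Check on "quarrele": → "equarrel" → "amqwnnah" ✓)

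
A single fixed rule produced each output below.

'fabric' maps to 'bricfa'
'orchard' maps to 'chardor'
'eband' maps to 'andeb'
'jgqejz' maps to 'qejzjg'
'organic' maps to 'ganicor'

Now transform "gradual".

The rule is to move the first 2 characters to the end (rotate left by 2).
So "gradual" becomes "adualgr".

adualgr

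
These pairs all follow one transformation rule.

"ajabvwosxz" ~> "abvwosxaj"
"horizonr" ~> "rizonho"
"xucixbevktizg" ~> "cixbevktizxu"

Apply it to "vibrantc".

brantvi

Each output is the input with this applied: delete the last character, then move the first 2 characters to the end (rotate left by 2).
Applying both steps to "vibrantc": "vibrant", then "brantvi".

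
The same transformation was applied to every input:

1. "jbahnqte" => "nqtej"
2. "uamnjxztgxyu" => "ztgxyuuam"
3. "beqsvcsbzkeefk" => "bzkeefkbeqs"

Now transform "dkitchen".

chend

Rule — swap the front and back halves of the string, then delete the last 3 characters.
Applying that to "dkitchen" gives "chend".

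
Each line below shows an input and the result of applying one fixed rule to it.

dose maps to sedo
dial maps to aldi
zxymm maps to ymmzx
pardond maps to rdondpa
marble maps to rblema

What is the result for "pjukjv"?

Each output is the input with this applied: move the first 2 characters to the end (rotate left by 2).
Applying that to "pjukjv" gives "ukjvpj".

ukjvpj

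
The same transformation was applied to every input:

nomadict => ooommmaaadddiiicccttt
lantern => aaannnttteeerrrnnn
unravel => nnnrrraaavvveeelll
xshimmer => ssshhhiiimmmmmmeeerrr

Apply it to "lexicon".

eeexxxiiicccooonnn

The transformation: delete the first character, then repeat every character 3 times.
On "lexicon": the first step gives "exicon", and the second then gives "eeexxxiiicccooonnn".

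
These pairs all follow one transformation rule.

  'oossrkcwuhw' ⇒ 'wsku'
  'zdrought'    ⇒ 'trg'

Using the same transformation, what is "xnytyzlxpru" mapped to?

In each case the input is transformed by: move the last character to the front, then keep one character in every 3, starting at position 1 (positions 1st, 4th, 7th, ...).
Working it through for "xnytyzlxpru": intermediate "uxnytyzlxpr", final "uyzp".

uyzp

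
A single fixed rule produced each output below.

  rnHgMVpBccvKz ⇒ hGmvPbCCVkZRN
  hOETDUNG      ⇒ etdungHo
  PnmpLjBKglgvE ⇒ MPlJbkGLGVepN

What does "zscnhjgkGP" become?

Each output is the input with this applied: flip the case of every letter, then move the first 2 characters to the end (rotate left by 2).
For "zscnhjgkGP", step one produces "ZSCNHJGKgp"; step two turns that into "CNHJGKgpZS".

CNHJGKgpZS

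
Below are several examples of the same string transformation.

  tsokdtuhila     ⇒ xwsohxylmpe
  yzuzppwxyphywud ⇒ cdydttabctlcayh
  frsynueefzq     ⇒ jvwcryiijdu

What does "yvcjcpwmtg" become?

Rule — shift every letter 4 places forward in the alphabet (wrapping around).
So "yvcjcpwmtg" becomes "czgngtaqxk".

czgngtaqxk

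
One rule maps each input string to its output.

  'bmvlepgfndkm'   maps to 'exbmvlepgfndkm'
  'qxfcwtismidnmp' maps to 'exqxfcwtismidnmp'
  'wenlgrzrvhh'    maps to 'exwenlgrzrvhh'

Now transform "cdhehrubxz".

The rule is to prepend "ex".
So "cdhehrubxz" becomes "excdhehrubxz".

excdhehrubxz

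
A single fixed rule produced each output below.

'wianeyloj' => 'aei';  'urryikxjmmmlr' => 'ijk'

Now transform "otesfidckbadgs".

The rule is to sort the characters into alphabetical order, then keep only the first 3 characters.
Doing the same to "otesfidckbadgs": "abc".

abc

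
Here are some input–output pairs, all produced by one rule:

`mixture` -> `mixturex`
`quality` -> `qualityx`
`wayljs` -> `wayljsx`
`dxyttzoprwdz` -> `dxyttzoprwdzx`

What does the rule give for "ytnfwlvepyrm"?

Looking at the pairs, the operation is to append "x".
Doing the same to "ytnfwlvepyrm": "ytnfwlvepyrmx".

ytnfwlvepyrmx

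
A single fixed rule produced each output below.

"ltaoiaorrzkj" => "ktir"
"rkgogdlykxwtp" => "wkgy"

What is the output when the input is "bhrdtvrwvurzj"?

Looking at the pairs, the operation is to keep one character in every 3, starting at position 2 (positions 2nd, 5th, 8th, ...), then move the last character to the front.
So "bhrdtvrwvurzj" becomes "rhtw".
(Check on "rkgogdlykxwtp": → "kgyw" → "wkgy" ✓)

rhtw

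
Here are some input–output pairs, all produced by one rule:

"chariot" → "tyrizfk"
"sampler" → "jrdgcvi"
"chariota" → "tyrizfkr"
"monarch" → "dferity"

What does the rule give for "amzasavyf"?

The transformation: shift every letter 9 places backward in the alphabet (wrapping around).
So "amzasavyf" becomes "rdqrjrmpw".

rdqrjrmpw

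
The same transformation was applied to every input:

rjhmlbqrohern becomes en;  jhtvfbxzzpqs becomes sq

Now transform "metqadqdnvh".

Looking at the pairs, the operation is to swap each adjacent pair of characters (1↔2, 3↔4, ...), then keep only the last 2 characters.
"metqadqdnvh" → "emqtdadqvnh" → "nh".
(Check on "jhtvfbxzzpqs": → "hjvtbfzxpzsq" → "sq" ✓)

nh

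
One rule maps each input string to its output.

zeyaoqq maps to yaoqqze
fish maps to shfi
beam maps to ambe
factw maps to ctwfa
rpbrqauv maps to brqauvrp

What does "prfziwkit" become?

What's happening: move the first 2 characters to the end (rotate left by 2).
For "prfziwkit" the result is "fziwkitpr".

fziwkitpr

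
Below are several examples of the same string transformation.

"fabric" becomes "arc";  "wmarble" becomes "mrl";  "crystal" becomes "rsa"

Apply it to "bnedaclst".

ndcs

The transformation: keep every other character starting from the second (positions 2nd, 4th, 6th, ...).
"bnedaclst" → "ndcs".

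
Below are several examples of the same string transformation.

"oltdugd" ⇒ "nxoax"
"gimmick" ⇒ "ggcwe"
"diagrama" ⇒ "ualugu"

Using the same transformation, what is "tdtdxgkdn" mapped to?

The transformation: shift every letter 6 places backward in the alphabet (wrapping around), then delete the first 2 characters.
"tdtdxgkdn" → "nxnxraexh" → "nxraexh".

nxraexh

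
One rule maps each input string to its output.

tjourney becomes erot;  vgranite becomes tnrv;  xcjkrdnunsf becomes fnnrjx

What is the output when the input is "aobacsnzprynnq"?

In each case the input is transformed by: keep every other character starting from the first (positions 1st, 3rd, 5th, ...), then reverse the string.
On "aobacsnzprynnq": the first step gives "abcnpyn", and the second then gives "nypncba".

nypncba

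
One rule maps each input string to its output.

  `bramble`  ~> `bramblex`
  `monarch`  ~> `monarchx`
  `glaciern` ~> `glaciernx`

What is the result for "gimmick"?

Looking at the pairs, the operation is to append "x".
Applying that to "gimmick" gives "gimmickx".

gimmickx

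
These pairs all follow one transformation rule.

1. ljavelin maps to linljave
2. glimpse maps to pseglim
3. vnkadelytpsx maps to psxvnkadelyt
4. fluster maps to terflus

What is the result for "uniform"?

ormunif

In each case the input is transformed by: move the last 3 characters to the front (rotate right by 3).
"uniform" → "ormunif".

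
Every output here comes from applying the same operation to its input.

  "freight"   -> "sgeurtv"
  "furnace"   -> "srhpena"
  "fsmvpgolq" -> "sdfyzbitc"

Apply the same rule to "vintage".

irvtang

The rule is to take characters alternately from the front and the back (1st, last, 2nd, 2nd-last, ...), then shift every letter 13 places forward in the alphabet (wrapping around) — i.e. ROT13.
On "vintage": the first step gives "veignat", and the second then gives "irvtang".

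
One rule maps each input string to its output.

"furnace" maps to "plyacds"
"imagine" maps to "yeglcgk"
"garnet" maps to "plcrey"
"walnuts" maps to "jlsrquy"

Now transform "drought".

Rule — shift every letter 2 places backward in the alphabet (wrapping around), then move the first 2 characters to the end (rotate left by 2).
For "drought", step one produces "bpmsefr"; step two turns that into "msefrbp".

msefrbp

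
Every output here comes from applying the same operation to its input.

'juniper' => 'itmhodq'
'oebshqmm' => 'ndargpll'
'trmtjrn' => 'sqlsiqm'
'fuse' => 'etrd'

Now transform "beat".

adzs

Rule — shift every letter 1 place backward in the alphabet (wrapping around).
"beat" → "adzs".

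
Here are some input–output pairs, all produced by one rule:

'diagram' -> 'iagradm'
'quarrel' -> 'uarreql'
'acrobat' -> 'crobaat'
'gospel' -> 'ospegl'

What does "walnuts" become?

alnutws

The transformation: swap the first and last characters, then move the first character to the end.
Working it through for "walnuts": intermediate "salnutw", final "alnutws".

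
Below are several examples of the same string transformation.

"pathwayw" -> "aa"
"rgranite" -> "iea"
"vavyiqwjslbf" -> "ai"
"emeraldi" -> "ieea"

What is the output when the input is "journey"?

eou

Each output is the input with this applied: move the last 3 characters to the front (rotate right by 3), then keep only the vowels.
Applying that to "journey" gives "eou".
(Check on "rgranite": → "itergran" → "iea" ✓)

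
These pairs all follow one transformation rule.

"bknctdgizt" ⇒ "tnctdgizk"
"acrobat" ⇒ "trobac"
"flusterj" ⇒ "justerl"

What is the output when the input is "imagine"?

Looking at the pairs, the operation is to delete the first character, then swap the first and last characters.
Applying both steps to "imagine": "magine", then "eaginm".

eaginm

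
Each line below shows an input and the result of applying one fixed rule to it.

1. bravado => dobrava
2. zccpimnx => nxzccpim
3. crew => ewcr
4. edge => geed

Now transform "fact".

The pattern: move the last 2 characters to the front (rotate right by 2).
For "fact" the result is "ctfa".

ctfa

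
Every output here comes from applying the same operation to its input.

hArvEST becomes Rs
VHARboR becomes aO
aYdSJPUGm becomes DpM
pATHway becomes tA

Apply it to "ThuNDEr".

Ue

In each case the input is transformed by: keep one character in every 3, starting at position 3 (positions 3rd, 6th, 9th, ...), then flip the case of every letter.
Applying both steps to "ThuNDEr": "uE", then "Ue".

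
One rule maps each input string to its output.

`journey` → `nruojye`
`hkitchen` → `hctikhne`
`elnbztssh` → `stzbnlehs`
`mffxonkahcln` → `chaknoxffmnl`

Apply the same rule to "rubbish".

ibburhs

The transformation: move the last 2 characters to the front (rotate right by 2), then reverse the string.
For "rubbish" the result is "ibburhs".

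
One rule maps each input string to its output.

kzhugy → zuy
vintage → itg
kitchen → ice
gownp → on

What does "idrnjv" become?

Rule — keep every other character starting from the second (positions 2nd, 4th, 6th, ...).
For "idrnjv" the result is "dnv".

dnv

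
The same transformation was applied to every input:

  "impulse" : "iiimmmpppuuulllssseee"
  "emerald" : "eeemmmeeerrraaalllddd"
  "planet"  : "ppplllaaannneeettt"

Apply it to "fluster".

The transformation: repeat every character 3 times.
So "fluster" becomes "fffllluuusssttteeerrr".

fffllluuusssttteeerrr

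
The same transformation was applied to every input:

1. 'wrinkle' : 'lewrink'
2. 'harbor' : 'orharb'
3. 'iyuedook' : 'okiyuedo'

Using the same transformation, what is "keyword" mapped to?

Each output is the input with this applied: move the last 2 characters to the front (rotate right by 2).
Applying that to "keyword" gives "rdkeywo".

rdkeywo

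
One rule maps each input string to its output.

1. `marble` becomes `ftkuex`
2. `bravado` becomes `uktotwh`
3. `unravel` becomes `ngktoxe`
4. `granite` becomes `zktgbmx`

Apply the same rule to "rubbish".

The rule is to shift every letter 7 places backward in the alphabet (wrapping around).
So "rubbish" becomes "knuubla".

knuubla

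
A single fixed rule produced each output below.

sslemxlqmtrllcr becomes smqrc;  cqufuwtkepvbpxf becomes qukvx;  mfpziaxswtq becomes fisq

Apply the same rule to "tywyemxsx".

The transformation: keep one character in every 3, starting at position 2 (positions 2nd, 5th, 8th, ...).
"tywyemxsx" → "yes".

yes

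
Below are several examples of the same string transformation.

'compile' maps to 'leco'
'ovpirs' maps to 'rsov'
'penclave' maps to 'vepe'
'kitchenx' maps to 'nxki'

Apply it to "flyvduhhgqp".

qpfl

What's happening: move the first 2 characters to the end (rotate left by 2), then keep only the last 4 characters.
Starting from "flyvduhhgqp": after the first operation, "yvduhhgqpfl"; after the second, "qpfl".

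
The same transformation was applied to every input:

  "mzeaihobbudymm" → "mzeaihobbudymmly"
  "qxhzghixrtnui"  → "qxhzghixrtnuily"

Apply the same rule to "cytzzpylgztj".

Rule — append "ly".
"cytzzpylgztj" → "cytzzpylgztjly".

cytzzpylgztjly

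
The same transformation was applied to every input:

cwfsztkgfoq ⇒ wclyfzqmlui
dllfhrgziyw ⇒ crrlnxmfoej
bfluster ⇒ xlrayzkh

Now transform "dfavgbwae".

Rule — swap the first and last characters, then shift every letter 6 places forward in the alphabet (wrapping around).
Applying that to "dfavgbwae" gives "klgbmhcgj".

klgbmhcgj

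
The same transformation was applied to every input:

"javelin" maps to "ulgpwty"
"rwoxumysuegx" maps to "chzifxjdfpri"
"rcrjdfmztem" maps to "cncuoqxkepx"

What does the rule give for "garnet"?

rlcype

Each output is the input with this applied: shift every letter 11 places forward in the alphabet (wrapping around).
Applying that to "garnet" gives "rlcype".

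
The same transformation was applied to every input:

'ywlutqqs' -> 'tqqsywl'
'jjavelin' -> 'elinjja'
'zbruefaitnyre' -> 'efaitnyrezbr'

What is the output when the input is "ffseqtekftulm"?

Each output is the input with this applied: move the first 3 characters to the end (rotate left by 3), then delete the first character.
For "ffseqtekftulm" the result is "qtekftulmffs".

qtekftulmffs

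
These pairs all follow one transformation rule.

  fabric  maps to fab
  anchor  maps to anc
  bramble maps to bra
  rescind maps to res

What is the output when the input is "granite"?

Each output is the input with this applied: keep only the first 3 characters.
"granite" → "gra".

gra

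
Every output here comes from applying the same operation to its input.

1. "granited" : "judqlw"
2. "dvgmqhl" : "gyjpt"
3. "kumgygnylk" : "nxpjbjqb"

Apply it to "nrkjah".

qunm

Each output is the input with this applied: shift every letter 3 places forward in the alphabet (wrapping around), then delete the last 2 characters.
Starting from "nrkjah": after the first operation, "qunmdk"; after the second, "qunm".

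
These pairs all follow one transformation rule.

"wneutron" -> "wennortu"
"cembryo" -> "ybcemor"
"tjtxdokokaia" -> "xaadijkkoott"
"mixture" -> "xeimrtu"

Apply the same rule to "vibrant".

Each output is the input with this applied: sort the characters into alphabetical order, then move the last character to the front.
On "vibrant": the first step gives "abinrtv", and the second then gives "vabinrt".

vabinrt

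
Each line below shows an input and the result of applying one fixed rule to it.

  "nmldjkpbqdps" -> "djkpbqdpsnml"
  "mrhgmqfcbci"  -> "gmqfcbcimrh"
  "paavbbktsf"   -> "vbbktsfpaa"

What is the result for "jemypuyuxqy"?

ypuyuxqyjem

Each output is the input with this applied: move the first 3 characters to the end (rotate left by 3).
For "jemypuyuxqy" the result is "ypuyuxqyjem".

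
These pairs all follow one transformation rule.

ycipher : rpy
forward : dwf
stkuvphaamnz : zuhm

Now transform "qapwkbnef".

fwn

In each case the input is transformed by: swap the first and last characters, then keep one character in every 3, starting at position 1 (positions 1st, 4th, 7th, ...).
"qapwkbnef" → "fwn".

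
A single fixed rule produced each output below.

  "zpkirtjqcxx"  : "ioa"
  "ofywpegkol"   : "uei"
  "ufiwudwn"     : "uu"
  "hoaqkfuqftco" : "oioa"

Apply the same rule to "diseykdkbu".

ii

The rule is to shift every letter 2 places backward in the alphabet (wrapping around), then keep only the vowels.
For "diseykdkbu" the result is "ii".
(Check on "hoaqkfuqftco": → "fmyoidsodram" → "oioa" ✓)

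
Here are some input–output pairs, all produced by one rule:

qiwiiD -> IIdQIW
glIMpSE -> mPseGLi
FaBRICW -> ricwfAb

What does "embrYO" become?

RyoEMB

Each output is the input with this applied: flip the case of every letter, then move the first 3 characters to the end (rotate left by 3).
Starting from "embrYO": after the first operation, "EMBRyo"; after the second, "RyoEMB".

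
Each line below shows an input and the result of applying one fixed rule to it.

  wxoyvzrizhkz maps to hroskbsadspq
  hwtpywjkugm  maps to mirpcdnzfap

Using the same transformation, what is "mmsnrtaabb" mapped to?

The rule is to shift every letter 7 places backward in the alphabet (wrapping around), then move the first 2 characters to the end (rotate left by 2).
Starting from "mmsnrtaabb": after the first operation, "fflgkmttuu"; after the second, "lgkmttuuff".

lgkmttuuff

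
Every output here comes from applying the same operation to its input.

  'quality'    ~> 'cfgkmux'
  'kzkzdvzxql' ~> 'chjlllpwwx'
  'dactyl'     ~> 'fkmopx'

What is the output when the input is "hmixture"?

dfgjqtuy

The rule is to shift every letter 12 places forward in the alphabet (wrapping around), then sort the characters into alphabetical order.
Working it through for "hmixture": intermediate "tyujfgdq", final "dfgjqtuy".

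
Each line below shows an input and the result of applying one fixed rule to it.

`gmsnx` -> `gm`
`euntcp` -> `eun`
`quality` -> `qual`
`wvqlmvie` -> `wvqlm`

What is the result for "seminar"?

semi

What's happening: delete the last 3 characters.
"seminar" → "semi".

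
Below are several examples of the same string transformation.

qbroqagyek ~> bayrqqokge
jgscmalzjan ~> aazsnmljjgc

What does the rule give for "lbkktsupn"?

In each case the input is transformed by: sort the characters into reverse alphabetical order, then move the last 2 characters to the front (rotate right by 2).
Working it through for "lbkktsupn": intermediate "utspnlkkb", final "kbutspnlk".

kbutspnlk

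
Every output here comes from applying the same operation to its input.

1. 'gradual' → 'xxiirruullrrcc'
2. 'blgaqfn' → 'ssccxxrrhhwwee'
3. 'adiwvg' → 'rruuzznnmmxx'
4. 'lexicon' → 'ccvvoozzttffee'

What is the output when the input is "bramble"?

The transformation: double every character, then shift every letter 9 places backward in the alphabet (wrapping around).
Starting from "bramble": after the first operation, "bbrraammbbllee"; after the second, "ssiirrddssccvv".

ssiirrddssccvv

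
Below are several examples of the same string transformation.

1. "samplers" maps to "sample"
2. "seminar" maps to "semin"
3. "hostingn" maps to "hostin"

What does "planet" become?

plan

In each case the input is transformed by: delete the last 2 characters.
So "planet" becomes "plan".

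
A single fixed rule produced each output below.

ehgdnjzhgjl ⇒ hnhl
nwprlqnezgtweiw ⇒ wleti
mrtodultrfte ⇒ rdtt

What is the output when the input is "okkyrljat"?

The pattern: keep one character in every 3, starting at position 2 (positions 2nd, 5th, 8th, ...).
For "okkyrljat" the result is "kra".

kra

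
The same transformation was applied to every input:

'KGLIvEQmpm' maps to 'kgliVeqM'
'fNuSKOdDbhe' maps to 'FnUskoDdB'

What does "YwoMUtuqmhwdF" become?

What's happening: delete the last 2 characters, then flip the case of every letter.
On "YwoMUtuqmhwdF": the first step gives "YwoMUtuqmhw", and the second then gives "yWOmuTUQMHW".
(Check on "KGLIvEQmpm": → "KGLIvEQm" → "kgliVeqM" ✓)

yWOmuTUQMHW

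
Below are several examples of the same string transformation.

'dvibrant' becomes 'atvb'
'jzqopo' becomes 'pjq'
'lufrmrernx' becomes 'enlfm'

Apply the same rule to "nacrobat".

btar

Rule — swap the front and back halves of the string, then keep every other character starting from the second (positions 2nd, 4th, 6th, ...).
For "nacrobat", step one produces "obatnacr"; step two turns that into "btar".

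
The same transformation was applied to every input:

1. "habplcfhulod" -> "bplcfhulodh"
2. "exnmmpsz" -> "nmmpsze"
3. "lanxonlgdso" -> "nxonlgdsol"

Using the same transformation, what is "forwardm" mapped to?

The pattern: move the first character to the end, then delete the first character.
Starting from "forwardm": after the first operation, "orwardmf"; after the second, "rwardmf".

rwardmf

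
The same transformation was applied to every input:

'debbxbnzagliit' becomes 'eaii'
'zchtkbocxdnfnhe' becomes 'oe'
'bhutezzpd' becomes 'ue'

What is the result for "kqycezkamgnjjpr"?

The pattern: keep only the vowels.
So "kqycezkamgnjjpr" becomes "ea".

ea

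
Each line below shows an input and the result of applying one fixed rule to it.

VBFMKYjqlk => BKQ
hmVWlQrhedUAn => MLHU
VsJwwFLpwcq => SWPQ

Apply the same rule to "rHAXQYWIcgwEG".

HQIW

The transformation: keep one character in every 3, starting at position 2 (positions 2nd, 5th, 8th, ...), then convert every letter to uppercase.
Starting from "rHAXQYWIcgwEG": after the first operation, "HQIw"; after the second, "HQIW".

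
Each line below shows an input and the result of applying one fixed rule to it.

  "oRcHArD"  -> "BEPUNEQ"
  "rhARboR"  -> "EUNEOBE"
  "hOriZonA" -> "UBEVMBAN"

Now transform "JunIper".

WHAVCRE

In each case the input is transformed by: shift every letter 13 places forward in the alphabet (wrapping around) — i.e. ROT13, then convert every letter to uppercase.
"JunIper" → "WhaVcre" → "WHAVCRE".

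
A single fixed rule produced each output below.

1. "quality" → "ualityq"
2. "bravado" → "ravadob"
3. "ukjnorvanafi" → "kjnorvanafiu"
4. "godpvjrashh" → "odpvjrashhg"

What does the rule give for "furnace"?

urnacef

The rule is to move the first character to the end.
Applying that to "furnace" gives "urnacef".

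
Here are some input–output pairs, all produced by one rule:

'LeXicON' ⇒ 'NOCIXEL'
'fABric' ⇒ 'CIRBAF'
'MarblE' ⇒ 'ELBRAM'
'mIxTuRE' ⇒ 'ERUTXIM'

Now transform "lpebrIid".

What's happening: reverse the string, then convert every letter to uppercase.
Applying both steps to "lpebrIid": "diIrbepl", then "DIIRBEPL".

DIIRBEPL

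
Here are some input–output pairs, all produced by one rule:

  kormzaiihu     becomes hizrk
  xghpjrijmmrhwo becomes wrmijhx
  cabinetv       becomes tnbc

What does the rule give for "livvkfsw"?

skvl

Looking at the pairs, the operation is to keep every other character starting from the first (positions 1st, 3rd, 5th, ...), then reverse the string.
"livvkfsw" → "lvks" → "skvl".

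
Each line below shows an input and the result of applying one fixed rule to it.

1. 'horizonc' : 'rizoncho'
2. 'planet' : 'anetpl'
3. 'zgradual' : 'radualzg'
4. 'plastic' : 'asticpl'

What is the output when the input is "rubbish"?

bbishru

In each case the input is transformed by: move the first 2 characters to the end (rotate left by 2).
On "rubbish" that produces "bbishru".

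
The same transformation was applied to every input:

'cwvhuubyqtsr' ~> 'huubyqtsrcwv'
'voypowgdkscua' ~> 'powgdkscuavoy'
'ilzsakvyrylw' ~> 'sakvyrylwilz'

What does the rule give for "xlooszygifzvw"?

oszygifzvwxlo

The pattern: move the first 3 characters to the end (rotate left by 3).
Applying that to "xlooszygifzvw" gives "oszygifzvwxlo".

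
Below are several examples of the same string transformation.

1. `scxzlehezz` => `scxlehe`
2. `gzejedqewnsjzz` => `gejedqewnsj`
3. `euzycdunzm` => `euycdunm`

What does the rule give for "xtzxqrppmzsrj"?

xtxqrppmsrj

The rule is to remove every "z".
Applying that to "xtzxqrppmzsrj" gives "xtxqrppmsrj".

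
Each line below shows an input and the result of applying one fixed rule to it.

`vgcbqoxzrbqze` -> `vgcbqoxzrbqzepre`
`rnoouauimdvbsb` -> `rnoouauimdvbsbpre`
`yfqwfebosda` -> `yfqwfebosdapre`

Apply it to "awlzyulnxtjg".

Each output is the input with this applied: append "pre".
On "awlzyulnxtjg" that produces "awlzyulnxtjgpre".

awlzyulnxtjgpre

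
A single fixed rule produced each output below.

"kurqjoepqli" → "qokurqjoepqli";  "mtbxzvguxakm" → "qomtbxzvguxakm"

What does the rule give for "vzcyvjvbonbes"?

The rule is to prepend "qo".
On "vzcyvjvbonbes" that produces "qovzcyvjvbonbes".

qovzcyvjvbonbes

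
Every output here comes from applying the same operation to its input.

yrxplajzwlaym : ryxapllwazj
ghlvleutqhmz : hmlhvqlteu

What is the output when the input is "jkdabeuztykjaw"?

kadjakbyetuz

The pattern: take characters alternately from the front and the back (1st, last, 2nd, 2nd-last, ...), then delete the first 2 characters.
"jkdabeuztykjaw" → "kadjakbyetuz".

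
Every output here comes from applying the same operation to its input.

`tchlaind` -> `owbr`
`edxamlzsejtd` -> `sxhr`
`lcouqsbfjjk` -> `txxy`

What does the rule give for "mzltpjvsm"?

In each case the input is transformed by: shift every letter 12 places backward in the alphabet (wrapping around), then keep only the last 4 characters.
For "mzltpjvsm", step one produces "anzhdxjga"; step two turns that into "xjga".
(Check on "lcouqsbfjjk": → "zqciegptxxy" → "txxy" ✓)

xjga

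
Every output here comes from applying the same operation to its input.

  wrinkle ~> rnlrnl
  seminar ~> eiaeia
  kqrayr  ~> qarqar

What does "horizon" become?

What's happening: keep every other character starting from the second (positions 2nd, 4th, 6th, ...), then write the whole string twice.
Applying that to "horizon" gives "oiooio".

oiooio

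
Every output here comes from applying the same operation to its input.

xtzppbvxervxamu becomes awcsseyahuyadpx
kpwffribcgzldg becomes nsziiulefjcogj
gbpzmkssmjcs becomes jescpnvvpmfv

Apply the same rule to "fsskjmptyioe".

ivvnmpswblrh

The rule is to shift every letter 3 places forward in the alphabet (wrapping around).
So "fsskjmptyioe" becomes "ivvnmpswblrh".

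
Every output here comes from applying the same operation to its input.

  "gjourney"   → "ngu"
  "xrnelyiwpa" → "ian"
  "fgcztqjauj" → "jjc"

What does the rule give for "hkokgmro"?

mhk

Rule — swap the front and back halves of the string, then keep one character in every 3, starting at position 2 (positions 2nd, 5th, 8th, ...).
Applying that to "hkokgmro" gives "mhk".
(Check on "xrnelyiwpa": → "yiwpaxrnel" → "ian" ✓)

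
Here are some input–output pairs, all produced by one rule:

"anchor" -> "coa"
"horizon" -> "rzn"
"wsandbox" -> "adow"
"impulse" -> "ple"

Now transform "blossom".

Looking at the pairs, the operation is to move the first character to the end, then keep every other character starting from the second (positions 2nd, 4th, 6th, ...).
Starting from "blossom": after the first operation, "lossomb"; after the second, "osm".

osm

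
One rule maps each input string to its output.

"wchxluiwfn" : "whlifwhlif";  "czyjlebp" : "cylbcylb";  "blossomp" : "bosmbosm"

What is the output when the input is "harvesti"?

hrethret

Rule — keep every other character starting from the first (positions 1st, 3rd, 5th, ...), then write the whole string twice.
On "harvesti" that produces "hrethret".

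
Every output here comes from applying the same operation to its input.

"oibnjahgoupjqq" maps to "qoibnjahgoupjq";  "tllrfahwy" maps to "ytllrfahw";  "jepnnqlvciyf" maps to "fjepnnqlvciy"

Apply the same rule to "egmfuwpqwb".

begmfuwpqw

Rule — move the last character to the front.
On "egmfuwpqwb" that produces "begmfuwpqw".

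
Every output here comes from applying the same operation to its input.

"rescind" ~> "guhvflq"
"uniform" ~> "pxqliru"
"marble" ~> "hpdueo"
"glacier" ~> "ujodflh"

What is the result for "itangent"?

What's happening: shift every letter 3 places forward in the alphabet (wrapping around), then move the last character to the front.
Working it through for "itangent": intermediate "lwdqjhqw", final "wlwdqjhq".

wlwdqjhq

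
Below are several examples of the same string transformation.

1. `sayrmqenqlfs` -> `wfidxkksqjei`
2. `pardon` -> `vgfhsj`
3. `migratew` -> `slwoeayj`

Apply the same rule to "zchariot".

jaglruzs

The rule is to swap the front and back halves of the string, then shift every letter 8 places backward in the alphabet (wrapping around).
For "zchariot" the result is "jaglruzs".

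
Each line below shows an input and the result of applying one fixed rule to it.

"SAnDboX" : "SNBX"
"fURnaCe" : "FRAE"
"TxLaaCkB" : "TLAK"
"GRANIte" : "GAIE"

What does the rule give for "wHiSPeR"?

Rule — keep every other character starting from the first (positions 1st, 3rd, 5th, ...), then convert every letter to uppercase.
Starting from "wHiSPeR": after the first operation, "wiPR"; after the second, "WIPR".

WIPR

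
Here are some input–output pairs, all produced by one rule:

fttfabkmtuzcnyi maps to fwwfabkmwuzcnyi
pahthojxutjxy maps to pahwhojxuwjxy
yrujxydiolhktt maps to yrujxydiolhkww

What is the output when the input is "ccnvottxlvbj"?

The rule is to replace every "t" with "w".
"ccnvottxlvbj" → "ccnvowwxlvbj".

ccnvowwxlvbj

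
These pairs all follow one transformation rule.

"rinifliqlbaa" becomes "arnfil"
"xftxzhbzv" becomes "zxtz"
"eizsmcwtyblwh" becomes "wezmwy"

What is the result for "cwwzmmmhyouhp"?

hcwmmy

The transformation: move the last 3 characters to the front (rotate right by 3), then keep every other character starting from the second (positions 2nd, 4th, 6th, ...).
On "cwwzmmmhyouhp": the first step gives "uhpcwwzmmmhyo", and the second then gives "hcwmmy".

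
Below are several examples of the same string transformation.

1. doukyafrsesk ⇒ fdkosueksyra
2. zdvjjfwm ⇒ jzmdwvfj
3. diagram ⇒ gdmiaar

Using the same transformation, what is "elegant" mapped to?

Rule — take characters alternately from the front and the back (1st, last, 2nd, 2nd-last, ...), then move the last character to the front.
Working it through for "elegant": intermediate "etlneag", final "getlnea".

getlnea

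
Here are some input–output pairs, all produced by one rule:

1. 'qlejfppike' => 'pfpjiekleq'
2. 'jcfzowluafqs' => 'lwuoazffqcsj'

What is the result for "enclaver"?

In each case the input is transformed by: take characters alternately from the front and the back (1st, last, 2nd, 2nd-last, ...), then reverse the string.
Applying both steps to "enclaver": "ernecvla", then "alvcenre".

alvcenre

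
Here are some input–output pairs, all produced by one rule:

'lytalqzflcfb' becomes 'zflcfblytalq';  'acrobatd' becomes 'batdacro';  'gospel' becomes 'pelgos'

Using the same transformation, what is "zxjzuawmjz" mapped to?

awmjzzxjzu

What's happening: swap the front and back halves of the string.
So "zxjzuawmjz" becomes "awmjzzxjzu".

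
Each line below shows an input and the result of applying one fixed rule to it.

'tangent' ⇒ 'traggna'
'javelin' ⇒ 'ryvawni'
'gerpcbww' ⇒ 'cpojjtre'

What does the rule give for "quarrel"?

Rule — move the first 3 characters to the end (rotate left by 3), then shift every letter 13 places forward in the alphabet (wrapping around) — i.e. ROT13.
"quarrel" → "eerydhn".
(Check on "tangent": → "genttan" → "traggna" ✓)

eerydhn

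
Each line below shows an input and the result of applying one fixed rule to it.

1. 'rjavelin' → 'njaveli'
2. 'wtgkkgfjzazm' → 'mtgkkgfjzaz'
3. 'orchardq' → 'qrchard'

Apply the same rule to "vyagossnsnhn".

The rule is to delete the first character, then move the last character to the front.
Starting from "vyagossnsnhn": after the first operation, "yagossnsnhn"; after the second, "nyagossnsnh".

nyagossnsnh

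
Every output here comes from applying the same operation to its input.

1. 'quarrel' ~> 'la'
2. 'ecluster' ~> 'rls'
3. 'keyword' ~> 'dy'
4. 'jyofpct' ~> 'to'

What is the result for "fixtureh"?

hxu

The rule is to take characters alternately from the front and the back (1st, last, 2nd, 2nd-last, ...), then keep one character in every 3, starting at position 2 (positions 2nd, 5th, 8th, ...).
"fixtureh" → "fhiexrtu" → "hxu".
(Check on "keyword": → "kderyow" → "dy" ✓)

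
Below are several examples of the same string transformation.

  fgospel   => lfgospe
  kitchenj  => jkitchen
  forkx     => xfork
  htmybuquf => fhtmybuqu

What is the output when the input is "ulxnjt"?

Rule — move the last character to the front.
On "ulxnjt" that produces "tulxnj".

tulxnj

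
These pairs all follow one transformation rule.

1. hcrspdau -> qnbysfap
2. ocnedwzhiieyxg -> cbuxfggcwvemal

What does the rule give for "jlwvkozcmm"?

timxakkhju

The pattern: move the first 3 characters to the end (rotate left by 3), then shift every letter 2 places backward in the alphabet (wrapping around).
Applying that to "jlwvkozcmm" gives "timxakkhju".
(Check on "hcrspdau": → "spdauhcr" → "qnbysfap" ✓)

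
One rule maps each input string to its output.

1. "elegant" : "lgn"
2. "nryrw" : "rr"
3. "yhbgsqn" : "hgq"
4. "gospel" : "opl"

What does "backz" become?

In each case the input is transformed by: keep every other character starting from the second (positions 2nd, 4th, 6th, ...).
Doing the same to "backz": "ak".

ak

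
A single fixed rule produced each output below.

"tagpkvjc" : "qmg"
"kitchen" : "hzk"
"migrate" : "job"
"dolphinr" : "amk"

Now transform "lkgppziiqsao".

imfp

In each case the input is transformed by: shift every letter 3 places backward in the alphabet (wrapping around), then keep one character in every 3, starting at position 1 (positions 1st, 4th, 7th, ...).
On "lkgppziiqsao": the first step gives "ihdmmwffnpxl", and the second then gives "imfp".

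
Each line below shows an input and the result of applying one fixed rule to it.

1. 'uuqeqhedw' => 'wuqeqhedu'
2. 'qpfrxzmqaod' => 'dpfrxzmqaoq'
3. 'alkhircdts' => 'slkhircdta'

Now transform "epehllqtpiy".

ypehllqtpie

Rule — swap the first and last characters.
For "epehllqtpiy" the result is "ypehllqtpie".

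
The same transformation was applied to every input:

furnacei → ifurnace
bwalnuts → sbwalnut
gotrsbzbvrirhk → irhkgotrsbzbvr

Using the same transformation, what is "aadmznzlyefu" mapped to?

efuaadmznzly

The rule is to move the first 3 characters to the end (rotate left by 3), then swap the front and back halves of the string.
For "aadmznzlyefu", step one produces "mznzlyefuaad"; step two turns that into "efuaadmznzly".
(Check on "furnacei": → "naceifur" → "ifurnace" ✓)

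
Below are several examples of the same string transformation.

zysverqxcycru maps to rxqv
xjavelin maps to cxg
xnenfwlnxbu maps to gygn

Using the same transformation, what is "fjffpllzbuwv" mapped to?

Rule — keep one character in every 3, starting at position 2 (positions 2nd, 5th, 8th, ...), then shift every letter 7 places backward in the alphabet (wrapping around).
For "fjffpllzbuwv", step one produces "jpzw"; step two turns that into "cisp".
(Check on "xjavelin": → "jen" → "cxg" ✓)

cisp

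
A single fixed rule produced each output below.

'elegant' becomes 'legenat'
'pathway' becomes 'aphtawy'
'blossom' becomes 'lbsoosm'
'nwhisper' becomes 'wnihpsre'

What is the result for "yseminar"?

symenira

What's happening: swap each adjacent pair of characters (1↔2, 3↔4, ...).
Doing the same to "yseminar": "symenira".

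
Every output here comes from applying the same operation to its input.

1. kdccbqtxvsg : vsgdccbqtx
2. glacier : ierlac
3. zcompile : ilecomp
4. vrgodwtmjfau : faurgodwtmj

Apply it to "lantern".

The transformation: delete the first character, then move the last 3 characters to the front (rotate right by 3).
"lantern" → "antern" → "ernant".

ernant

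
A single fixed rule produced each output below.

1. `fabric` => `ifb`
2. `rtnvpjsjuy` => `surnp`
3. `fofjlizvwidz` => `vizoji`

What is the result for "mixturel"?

rlit

Each output is the input with this applied: swap the front and back halves of the string, then keep every other character starting from the second (positions 2nd, 4th, 6th, ...).
Applying both steps to "mixturel": "urelmixt", then "rlit".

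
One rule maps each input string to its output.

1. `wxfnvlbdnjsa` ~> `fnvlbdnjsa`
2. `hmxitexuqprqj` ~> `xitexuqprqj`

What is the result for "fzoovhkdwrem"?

oovhkdwrem

Each output is the input with this applied: delete the first 2 characters.
For "fzoovhkdwrem" the result is "oovhkdwrem".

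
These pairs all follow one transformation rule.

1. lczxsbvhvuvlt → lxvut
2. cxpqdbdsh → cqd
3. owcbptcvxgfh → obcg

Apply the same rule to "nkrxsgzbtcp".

nxzc

What's happening: keep one character in every 3, starting at position 1 (positions 1st, 4th, 7th, ...).
For "nkrxsgzbtcp" the result is "nxzc".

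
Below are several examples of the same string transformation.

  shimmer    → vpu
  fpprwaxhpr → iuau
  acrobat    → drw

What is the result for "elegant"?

hjw

In each case the input is transformed by: shift every letter 3 places forward in the alphabet (wrapping around), then keep one character in every 3, starting at position 1 (positions 1st, 4th, 7th, ...).
Starting from "elegant": after the first operation, "hohjdqw"; after the second, "hjw".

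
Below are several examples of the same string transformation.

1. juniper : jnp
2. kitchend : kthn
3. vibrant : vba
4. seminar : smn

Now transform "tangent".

Looking at the pairs, the operation is to move the last character to the front, then keep every other character starting from the second (positions 2nd, 4th, 6th, ...).
For "tangent", step one produces "ttangen"; step two turns that into "tne".

tne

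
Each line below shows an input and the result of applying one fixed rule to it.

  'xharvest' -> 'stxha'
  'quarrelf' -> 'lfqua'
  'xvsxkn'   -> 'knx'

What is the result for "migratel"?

What's happening: move the last 2 characters to the front (rotate right by 2), then delete the last 3 characters.
On "migratel" that produces "elmig".

elmig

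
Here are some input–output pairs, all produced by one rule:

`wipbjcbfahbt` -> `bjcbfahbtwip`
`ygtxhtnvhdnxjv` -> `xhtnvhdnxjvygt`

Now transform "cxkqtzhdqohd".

The transformation: move the first 3 characters to the end (rotate left by 3).
"cxkqtzhdqohd" → "qtzhdqohdcxk".

qtzhdqohdcxk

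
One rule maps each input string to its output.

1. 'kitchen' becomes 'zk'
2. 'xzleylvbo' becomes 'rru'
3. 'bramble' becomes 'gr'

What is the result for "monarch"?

The pattern: keep one character in every 3, starting at position 3 (positions 3rd, 6th, 9th, ...), then shift every letter 6 places forward in the alphabet (wrapping around).
"monarch" → "nc" → "ti".

ti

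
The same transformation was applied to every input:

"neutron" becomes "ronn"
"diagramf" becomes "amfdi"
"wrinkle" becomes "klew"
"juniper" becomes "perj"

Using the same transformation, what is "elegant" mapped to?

ante

The transformation: move the last 3 characters to the front (rotate right by 3), then delete the last 3 characters.
For "elegant", step one produces "anteleg"; step two turns that into "ante".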